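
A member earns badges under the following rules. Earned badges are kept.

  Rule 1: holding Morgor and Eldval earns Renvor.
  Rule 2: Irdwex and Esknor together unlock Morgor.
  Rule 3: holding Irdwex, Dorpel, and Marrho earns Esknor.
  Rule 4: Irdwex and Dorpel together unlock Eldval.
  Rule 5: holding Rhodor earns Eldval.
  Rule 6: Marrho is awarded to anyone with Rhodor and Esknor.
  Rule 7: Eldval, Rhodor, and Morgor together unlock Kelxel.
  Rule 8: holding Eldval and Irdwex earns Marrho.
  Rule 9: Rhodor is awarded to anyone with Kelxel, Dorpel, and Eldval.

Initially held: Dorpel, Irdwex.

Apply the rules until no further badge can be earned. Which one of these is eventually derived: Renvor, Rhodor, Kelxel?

Renvor

With Irdwex and Dorpel, Eldval is earned (Rule 4).
With Eldval and Irdwex, Marrho is earned (Rule 8).
With Irdwex, Dorpel, and Marrho, Esknor is earned (Rule 3).
With Irdwex and Esknor, Morgor is earned (Rule 2).
With Morgor and Eldval, Renvor is earned (Rule 1).
Rhodor would need Kelxel, Dorpel, and Eldval (Rule 9), but Kelxel is never earned. Kelxel would need Eldval, Rhodor, and Morgor (Rule 7), but Rhodor is never earned.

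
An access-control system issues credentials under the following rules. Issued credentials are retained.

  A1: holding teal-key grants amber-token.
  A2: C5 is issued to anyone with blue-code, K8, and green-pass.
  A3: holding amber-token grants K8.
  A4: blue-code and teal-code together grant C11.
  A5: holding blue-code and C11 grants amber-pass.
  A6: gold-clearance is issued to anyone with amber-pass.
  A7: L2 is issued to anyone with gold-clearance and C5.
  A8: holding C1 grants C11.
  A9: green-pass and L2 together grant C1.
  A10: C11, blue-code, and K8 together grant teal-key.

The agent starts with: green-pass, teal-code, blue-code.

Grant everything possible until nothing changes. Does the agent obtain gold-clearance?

Yes

Holding blue-code and teal-code grants C11 (A4).
Holding blue-code and C11 grants amber-pass (A5).
Holding amber-pass grants gold-clearance (A6).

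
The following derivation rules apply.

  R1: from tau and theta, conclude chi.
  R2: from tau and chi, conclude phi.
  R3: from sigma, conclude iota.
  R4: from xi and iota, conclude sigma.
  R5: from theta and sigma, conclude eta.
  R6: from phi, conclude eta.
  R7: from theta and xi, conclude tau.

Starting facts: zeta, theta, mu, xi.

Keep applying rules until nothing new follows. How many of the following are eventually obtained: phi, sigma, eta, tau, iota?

3

theta and xi hold, so tau follows (R7).
tau and theta hold, so chi follows (R1).
From tau and chi, R2 gives phi.
phi holds, so eta follows (R6).
phi: reached.
sigma would need xi and iota (R4), but iota is never established.
eta: reached.
tau: reached.
iota would need sigma (R3), but sigma is never established.
Reached: phi, eta, and tau — 3 of the 5.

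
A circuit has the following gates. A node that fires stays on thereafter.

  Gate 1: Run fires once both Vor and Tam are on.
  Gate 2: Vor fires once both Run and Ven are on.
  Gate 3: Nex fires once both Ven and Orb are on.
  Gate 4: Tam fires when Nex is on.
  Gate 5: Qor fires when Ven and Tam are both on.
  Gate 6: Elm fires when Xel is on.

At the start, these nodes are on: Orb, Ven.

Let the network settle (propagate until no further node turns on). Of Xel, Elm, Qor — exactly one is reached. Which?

Qor

Ven and Orb are on, so Nex fires (Gate 3).
Gate 4: Nex on → Tam on.
Gate 5: Ven and Tam on → Qor on.
No rule produces Xel, and it is not given. Elm would need Xel (Gate 6), but Xel never turns on.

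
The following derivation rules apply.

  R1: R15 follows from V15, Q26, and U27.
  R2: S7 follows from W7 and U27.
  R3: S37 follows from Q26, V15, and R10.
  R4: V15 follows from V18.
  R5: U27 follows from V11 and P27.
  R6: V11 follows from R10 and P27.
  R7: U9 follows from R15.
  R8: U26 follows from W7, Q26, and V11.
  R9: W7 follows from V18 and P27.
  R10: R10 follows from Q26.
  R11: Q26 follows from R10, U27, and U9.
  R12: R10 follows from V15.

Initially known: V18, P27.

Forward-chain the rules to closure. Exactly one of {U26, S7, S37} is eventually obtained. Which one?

S7

From V18 and P27, R9 gives W7.
From V18, R4 gives V15.
From V15, R12 gives R10.
R10 and P27 hold, so V11 follows (R6).
From V11 and P27, R5 gives U27.
W7 and U27 hold, so S7 follows (R2).
U26 would need W7, Q26, and V11 (R8), but Q26 is never established. S37 would need Q26, V15, and R10 (R3), but Q26 is never established.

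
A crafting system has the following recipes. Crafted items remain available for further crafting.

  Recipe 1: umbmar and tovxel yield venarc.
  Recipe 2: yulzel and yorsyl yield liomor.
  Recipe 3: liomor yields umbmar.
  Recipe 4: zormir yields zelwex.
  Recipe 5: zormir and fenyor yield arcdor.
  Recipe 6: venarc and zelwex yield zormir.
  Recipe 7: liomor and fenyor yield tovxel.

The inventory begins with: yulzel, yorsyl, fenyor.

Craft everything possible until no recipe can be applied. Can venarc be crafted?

Using Recipe 2, yulzel and yorsyl make liomor.
Using Recipe 7, liomor and fenyor make tovxel.
liomor → umbmar (Recipe 3).
umbmar and tovxel → venarc (Recipe 1).

Yes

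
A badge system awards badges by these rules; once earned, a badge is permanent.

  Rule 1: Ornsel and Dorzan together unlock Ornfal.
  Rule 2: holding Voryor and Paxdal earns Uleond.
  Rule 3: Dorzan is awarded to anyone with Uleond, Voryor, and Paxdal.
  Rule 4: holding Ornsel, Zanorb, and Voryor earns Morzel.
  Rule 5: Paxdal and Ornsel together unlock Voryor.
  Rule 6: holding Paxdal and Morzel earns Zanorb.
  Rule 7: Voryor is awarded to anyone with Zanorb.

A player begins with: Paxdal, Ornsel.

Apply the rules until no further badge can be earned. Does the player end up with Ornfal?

Yes

With Paxdal and Ornsel, Voryor is earned (Rule 5).
With Voryor and Paxdal, Uleond is earned (Rule 2).
With Uleond, Voryor, and Paxdal, Dorzan is earned (Rule 3).
With Ornsel and Dorzan, Ornfal is earned (Rule 1).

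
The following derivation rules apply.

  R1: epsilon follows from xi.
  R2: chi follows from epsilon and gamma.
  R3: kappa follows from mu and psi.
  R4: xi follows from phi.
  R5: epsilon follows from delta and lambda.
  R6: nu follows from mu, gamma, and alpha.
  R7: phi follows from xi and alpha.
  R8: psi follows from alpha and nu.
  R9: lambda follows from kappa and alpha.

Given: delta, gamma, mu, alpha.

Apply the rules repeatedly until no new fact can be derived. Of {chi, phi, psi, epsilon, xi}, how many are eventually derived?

mu, gamma, and alpha hold, so nu follows (R6).
From alpha and nu, R8 gives psi.
mu and psi hold, so kappa follows (R3).
From kappa and alpha, R9 gives lambda.
From delta and lambda, R5 gives epsilon.
From epsilon and gamma, R2 gives chi.
chi: reached.
phi would need xi and alpha (R7), but xi is never established.
psi: reached.
epsilon: reached.
xi would need phi (R4), but phi is never established.
Reached: chi, psi, and epsilon — 3 of the 5.

3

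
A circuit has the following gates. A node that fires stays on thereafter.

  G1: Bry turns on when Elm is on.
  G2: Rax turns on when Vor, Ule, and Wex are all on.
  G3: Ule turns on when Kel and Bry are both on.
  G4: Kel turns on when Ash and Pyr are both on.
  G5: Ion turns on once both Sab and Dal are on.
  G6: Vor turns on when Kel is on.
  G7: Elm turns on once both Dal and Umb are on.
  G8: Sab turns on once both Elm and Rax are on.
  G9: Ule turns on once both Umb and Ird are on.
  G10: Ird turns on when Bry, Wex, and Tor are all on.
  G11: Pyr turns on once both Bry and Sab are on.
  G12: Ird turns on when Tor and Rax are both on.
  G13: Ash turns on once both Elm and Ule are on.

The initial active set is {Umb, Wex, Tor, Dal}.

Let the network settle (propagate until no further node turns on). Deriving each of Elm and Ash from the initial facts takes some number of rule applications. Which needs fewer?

Elm: Dal and Umb are on, so Elm turns on (G7). [1 rule application]
Ash: Dal and Umb are on, so Elm turns on (G7). Elm is on, so Bry turns on (G1). Bry, Wex, and Tor are on, so Ird turns on (G10). G9: Umb and Ird on → Ule on. Elm and Ule are on, so Ash turns on (G13). [5 rule applications]
Elm needs fewer.

Elm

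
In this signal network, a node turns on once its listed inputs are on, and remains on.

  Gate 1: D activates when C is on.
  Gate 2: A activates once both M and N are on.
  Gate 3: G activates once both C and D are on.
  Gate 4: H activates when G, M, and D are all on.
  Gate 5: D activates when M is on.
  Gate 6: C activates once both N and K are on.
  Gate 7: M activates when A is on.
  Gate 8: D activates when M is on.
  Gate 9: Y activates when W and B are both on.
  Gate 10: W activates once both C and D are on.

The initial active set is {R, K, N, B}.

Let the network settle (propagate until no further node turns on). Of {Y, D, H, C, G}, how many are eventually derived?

Gate 6: N and K on → C on.
C is on, so D activates (Gate 1).
C and D are on, so G activates (Gate 3).
Gate 10: C and D on → W on.
W and B are on, so Y activates (Gate 9).
Y: reached.
D: reached.
H would need G, M, and D (Gate 4), but M never turns on.
C: reached.
G: reached.
Reached: Y, D, C, and G — 4 of the 5.

4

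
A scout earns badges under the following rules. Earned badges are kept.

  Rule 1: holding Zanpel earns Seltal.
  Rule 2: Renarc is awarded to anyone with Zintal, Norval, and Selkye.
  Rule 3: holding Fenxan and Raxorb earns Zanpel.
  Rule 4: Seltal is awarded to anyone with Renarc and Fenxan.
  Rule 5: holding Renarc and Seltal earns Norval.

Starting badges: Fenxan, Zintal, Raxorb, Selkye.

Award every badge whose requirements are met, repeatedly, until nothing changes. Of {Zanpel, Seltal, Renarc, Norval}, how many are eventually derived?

With Fenxan and Raxorb, Zanpel is earned (Rule 3).
With Zanpel, Seltal is earned (Rule 1).
Zanpel: reached.
Seltal: reached.
Renarc would need Zintal, Norval, and Selkye (Rule 2), but Norval is never earned.
Norval would need Renarc and Seltal (Rule 5), but Renarc is never earned.
Reached: Zanpel and Seltal — 2 of the 4.

2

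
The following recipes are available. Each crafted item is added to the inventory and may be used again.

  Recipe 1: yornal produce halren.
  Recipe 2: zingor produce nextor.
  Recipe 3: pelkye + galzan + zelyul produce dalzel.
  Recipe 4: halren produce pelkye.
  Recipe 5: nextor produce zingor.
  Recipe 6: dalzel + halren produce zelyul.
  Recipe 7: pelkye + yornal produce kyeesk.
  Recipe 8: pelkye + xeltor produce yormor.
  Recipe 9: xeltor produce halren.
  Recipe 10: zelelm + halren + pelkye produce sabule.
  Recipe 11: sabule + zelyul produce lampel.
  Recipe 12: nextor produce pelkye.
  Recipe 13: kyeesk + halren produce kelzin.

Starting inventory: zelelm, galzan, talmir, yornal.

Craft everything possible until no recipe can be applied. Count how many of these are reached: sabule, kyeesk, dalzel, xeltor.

2

Using Recipe 1, yornal makes halren.
Using Recipe 4, halren makes pelkye.
zelelm + halren + pelkye → sabule (Recipe 10).
Using Recipe 7, pelkye and yornal make kyeesk.
sabule: reached.
kyeesk: reached.
dalzel would need pelkye, galzan, and zelyul (Recipe 3), but zelyul is never obtained.
No rule produces xeltor, and it is not given.
Reached: sabule and kyeesk — 2 of the 4.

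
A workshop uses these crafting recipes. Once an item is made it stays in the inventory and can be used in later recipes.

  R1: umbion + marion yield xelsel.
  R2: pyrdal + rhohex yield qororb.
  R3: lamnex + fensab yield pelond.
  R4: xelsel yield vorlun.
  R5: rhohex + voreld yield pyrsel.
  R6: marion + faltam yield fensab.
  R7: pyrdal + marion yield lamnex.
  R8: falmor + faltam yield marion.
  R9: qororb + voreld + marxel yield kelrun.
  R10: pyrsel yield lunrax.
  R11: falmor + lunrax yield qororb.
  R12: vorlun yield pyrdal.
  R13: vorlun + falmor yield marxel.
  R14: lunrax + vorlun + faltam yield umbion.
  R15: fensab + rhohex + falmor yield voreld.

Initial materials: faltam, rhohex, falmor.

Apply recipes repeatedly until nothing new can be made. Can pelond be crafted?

No

pelond would need lamnex and fensab (R3), but lamnex is never obtained.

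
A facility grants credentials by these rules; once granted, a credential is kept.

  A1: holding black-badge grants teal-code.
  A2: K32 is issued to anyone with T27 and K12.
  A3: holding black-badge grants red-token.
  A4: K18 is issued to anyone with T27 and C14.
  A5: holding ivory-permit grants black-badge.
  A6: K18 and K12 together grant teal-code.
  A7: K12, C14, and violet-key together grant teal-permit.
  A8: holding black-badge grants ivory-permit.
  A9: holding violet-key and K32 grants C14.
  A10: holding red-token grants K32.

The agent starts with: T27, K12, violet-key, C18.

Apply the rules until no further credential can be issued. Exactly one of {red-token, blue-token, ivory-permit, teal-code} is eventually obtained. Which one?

teal-code

Holding T27 and K12 grants K32 (A2).
Holding violet-key and K32 grants C14 (A9).
Holding T27 and C14 grants K18 (A4).
Holding K18 and K12 grants teal-code (A6).
red-token would need black-badge (A3), but black-badge is never granted. No rule produces blue-token, and it is not given. ivory-permit would need black-badge (A8), but black-badge is never granted.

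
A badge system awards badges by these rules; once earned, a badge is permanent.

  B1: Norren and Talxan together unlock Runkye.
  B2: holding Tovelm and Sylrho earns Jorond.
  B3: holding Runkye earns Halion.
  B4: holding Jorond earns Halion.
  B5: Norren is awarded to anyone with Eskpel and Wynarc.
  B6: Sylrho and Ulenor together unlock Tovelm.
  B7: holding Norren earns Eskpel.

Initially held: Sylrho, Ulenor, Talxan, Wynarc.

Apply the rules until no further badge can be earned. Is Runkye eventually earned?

No

Runkye would need Norren and Talxan (B1), but Norren is never earned.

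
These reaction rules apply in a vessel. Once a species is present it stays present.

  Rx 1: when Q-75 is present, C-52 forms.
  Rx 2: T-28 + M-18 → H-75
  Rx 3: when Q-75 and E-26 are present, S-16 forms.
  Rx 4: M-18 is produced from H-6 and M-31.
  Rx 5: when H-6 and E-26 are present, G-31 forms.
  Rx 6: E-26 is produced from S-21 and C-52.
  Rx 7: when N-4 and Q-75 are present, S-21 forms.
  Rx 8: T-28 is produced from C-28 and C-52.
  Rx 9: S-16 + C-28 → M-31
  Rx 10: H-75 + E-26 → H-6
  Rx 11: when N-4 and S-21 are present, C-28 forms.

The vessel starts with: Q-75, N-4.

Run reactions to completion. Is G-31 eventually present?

G-31 would need H-6 and E-26 (Rx 5), but H-6 never forms.

No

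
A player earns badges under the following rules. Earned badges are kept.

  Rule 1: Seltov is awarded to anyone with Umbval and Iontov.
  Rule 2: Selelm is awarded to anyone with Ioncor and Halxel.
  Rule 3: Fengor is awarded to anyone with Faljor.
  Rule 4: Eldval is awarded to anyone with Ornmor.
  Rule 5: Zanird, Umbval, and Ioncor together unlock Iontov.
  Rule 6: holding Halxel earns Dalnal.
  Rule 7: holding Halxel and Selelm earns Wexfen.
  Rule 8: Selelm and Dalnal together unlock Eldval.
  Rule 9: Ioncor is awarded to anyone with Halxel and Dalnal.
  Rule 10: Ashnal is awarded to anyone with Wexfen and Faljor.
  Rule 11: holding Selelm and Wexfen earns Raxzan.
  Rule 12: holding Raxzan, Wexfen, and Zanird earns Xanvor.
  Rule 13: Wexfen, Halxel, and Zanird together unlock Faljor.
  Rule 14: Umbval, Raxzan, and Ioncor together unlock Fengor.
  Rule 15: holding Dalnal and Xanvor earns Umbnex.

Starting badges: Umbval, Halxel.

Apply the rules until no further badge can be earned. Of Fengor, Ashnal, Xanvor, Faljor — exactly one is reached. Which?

Fengor

With Halxel, Dalnal is earned (Rule 6).
With Halxel and Dalnal, Ioncor is earned (Rule 9).
With Ioncor and Halxel, Selelm is earned (Rule 2).
With Halxel and Selelm, Wexfen is earned (Rule 7).
With Selelm and Wexfen, Raxzan is earned (Rule 11).
With Umbval, Raxzan, and Ioncor, Fengor is earned (Rule 14).
Ashnal would need Wexfen and Faljor (Rule 10), but Faljor is never earned. Faljor would need Wexfen, Halxel, and Zanird (Rule 13), but Zanird is never earned. Xanvor would need Raxzan, Wexfen, and Zanird (Rule 12), but Zanird is never earned.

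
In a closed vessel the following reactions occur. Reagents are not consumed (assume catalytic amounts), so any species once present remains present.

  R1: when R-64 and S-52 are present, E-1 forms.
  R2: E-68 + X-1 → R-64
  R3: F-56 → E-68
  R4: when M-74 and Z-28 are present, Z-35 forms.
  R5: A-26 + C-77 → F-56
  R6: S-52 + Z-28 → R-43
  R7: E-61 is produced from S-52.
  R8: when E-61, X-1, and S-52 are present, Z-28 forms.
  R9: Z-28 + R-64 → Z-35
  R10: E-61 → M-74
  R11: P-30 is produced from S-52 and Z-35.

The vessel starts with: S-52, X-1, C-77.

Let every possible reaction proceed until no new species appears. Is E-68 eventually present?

No

E-68 would need F-56 (R3), but F-56 never forms.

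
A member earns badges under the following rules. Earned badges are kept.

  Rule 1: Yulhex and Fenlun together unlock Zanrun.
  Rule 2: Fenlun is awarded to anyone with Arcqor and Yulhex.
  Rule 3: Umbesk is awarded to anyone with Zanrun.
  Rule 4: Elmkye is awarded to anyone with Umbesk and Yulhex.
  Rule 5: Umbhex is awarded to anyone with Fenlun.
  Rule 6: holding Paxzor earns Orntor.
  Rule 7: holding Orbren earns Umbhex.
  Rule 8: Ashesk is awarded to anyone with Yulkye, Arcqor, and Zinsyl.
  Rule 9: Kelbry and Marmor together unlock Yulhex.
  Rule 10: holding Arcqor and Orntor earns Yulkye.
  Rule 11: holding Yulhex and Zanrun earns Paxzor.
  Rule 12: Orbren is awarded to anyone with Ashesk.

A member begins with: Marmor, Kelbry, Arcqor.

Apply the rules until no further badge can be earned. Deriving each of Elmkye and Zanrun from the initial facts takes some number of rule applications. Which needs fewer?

Zanrun

Zanrun: With Kelbry and Marmor, Yulhex is earned (Rule 9). With Arcqor and Yulhex, Fenlun is earned (Rule 2). With Yulhex and Fenlun, Zanrun is earned (Rule 1). [3 rule applications]
Elmkye: With Kelbry and Marmor, Yulhex is earned (Rule 9). With Arcqor and Yulhex, Fenlun is earned (Rule 2). With Yulhex and Fenlun, Zanrun is earned (Rule 1). With Zanrun, Umbesk is earned (Rule 3). With Umbesk and Yulhex, Elmkye is earned (Rule 4). [5 rule applications]
Zanrun needs fewer.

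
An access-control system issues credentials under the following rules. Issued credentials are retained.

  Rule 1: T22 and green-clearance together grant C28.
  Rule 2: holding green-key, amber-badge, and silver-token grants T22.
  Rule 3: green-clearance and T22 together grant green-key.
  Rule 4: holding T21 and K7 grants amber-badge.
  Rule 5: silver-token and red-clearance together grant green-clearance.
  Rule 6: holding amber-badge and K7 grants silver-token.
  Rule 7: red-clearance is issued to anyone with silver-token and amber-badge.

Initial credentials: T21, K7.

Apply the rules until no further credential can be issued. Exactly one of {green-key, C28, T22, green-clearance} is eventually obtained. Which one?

Holding T21 and K7 grants amber-badge (Rule 4).
Holding amber-badge and K7 grants silver-token (Rule 6).
Holding silver-token and amber-badge grants red-clearance (Rule 7).
Holding silver-token and red-clearance grants green-clearance (Rule 5).
T22 would need green-key, amber-badge, and silver-token (Rule 2), but green-key is never granted. C28 would need T22 and green-clearance (Rule 1), but T22 is never granted. green-key would need green-clearance and T22 (Rule 3), but T22 is never granted.

green-clearance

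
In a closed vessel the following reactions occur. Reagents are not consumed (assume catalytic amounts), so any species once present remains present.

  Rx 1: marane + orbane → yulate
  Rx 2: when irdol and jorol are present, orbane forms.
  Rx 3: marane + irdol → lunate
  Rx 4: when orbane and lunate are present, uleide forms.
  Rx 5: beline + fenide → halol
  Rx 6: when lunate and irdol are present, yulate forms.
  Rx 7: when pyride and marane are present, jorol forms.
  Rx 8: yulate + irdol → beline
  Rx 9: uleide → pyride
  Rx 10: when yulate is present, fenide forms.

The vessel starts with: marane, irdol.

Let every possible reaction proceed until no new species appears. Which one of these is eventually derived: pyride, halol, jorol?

halol

marane and irdol present → lunate forms (Rx 3).
lunate and irdol present → yulate forms (Rx 6).
yulate present → fenide forms (Rx 10).
yulate and irdol present → beline forms (Rx 8).
beline and fenide present → halol forms (Rx 5).
jorol would need pyride and marane (Rx 7), but pyride never forms. pyride would need uleide (Rx 9), but uleide never forms.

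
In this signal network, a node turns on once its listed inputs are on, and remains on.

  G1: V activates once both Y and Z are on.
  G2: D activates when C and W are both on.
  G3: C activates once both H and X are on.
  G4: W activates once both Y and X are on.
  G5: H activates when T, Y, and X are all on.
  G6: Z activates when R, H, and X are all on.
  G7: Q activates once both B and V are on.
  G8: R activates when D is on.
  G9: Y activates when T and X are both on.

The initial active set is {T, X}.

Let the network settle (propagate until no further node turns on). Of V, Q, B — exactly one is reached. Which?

V

T and X are on, so Y activates (G9).
G5: T, Y, and X on → H on.
G4: Y and X on → W on.
H and X are on, so C activates (G3).
C and W are on, so D activates (G2).
G8: D on → R on.
R, H, and X are on, so Z activates (G6).
Y and Z are on, so V activates (G1).
Q would need B and V (G7), but B never turns on. No rule produces B, and it is not given.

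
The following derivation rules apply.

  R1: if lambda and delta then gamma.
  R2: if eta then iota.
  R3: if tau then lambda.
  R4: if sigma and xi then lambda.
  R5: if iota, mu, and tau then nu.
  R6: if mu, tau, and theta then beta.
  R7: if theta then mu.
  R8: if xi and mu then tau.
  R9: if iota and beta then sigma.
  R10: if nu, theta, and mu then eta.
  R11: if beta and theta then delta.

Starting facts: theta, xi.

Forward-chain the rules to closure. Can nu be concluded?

nu would need iota, mu, and tau (R5), but iota is never established.

No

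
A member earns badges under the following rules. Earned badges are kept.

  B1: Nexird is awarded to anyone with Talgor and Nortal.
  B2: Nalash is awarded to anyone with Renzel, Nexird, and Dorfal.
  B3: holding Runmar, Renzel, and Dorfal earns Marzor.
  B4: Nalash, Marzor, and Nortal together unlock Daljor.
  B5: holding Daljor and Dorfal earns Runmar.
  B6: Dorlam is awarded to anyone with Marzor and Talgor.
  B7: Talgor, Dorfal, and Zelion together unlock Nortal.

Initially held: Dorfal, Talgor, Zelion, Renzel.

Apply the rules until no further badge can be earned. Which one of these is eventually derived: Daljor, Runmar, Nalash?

With Talgor, Dorfal, and Zelion, Nortal is earned (B7).
With Talgor and Nortal, Nexird is earned (B1).
With Renzel, Nexird, and Dorfal, Nalash is earned (B2).
Daljor would need Nalash, Marzor, and Nortal (B4), but Marzor is never earned. Runmar would need Daljor and Dorfal (B5), but Daljor is never earned.

Nalash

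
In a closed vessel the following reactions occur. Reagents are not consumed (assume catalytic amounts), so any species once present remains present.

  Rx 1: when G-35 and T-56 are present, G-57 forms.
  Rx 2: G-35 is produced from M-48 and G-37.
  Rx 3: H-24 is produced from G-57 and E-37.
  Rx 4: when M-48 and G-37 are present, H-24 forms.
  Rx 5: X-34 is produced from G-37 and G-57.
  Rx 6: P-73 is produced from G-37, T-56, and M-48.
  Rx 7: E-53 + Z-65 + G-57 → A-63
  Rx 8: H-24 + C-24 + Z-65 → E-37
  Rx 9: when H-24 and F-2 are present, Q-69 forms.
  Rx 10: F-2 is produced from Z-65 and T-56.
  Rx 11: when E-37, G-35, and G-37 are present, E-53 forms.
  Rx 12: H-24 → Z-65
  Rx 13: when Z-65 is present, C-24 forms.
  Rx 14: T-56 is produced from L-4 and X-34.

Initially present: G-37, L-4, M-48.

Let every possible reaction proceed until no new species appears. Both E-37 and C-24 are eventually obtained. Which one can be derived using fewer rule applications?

C-24

C-24: M-48 and G-37 present → H-24 forms (Rx 4). H-24 present → Z-65 forms (Rx 12). Z-65 present → C-24 forms (Rx 13). [3 rule applications]
E-37: M-48 and G-37 present → H-24 forms (Rx 4). H-24 present → Z-65 forms (Rx 12). Z-65 present → C-24 forms (Rx 13). H-24, C-24, and Z-65 present → E-37 forms (Rx 8). [4 rule applications]
C-24 needs fewer.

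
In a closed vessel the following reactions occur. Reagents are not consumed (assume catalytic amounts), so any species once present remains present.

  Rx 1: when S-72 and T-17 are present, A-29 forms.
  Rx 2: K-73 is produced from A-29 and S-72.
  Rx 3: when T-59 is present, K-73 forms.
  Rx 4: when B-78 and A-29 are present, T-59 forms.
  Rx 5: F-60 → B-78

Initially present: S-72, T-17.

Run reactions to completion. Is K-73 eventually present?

Yes

S-72 and T-17 present → A-29 forms (Rx 1).
A-29 and S-72 present → K-73 forms (Rx 2).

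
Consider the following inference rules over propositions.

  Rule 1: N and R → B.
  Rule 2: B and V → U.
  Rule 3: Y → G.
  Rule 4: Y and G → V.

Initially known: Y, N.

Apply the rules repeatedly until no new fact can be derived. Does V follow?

From Y, Rule 3 gives G.
Y and G hold, so V follows (Rule 4).

Yes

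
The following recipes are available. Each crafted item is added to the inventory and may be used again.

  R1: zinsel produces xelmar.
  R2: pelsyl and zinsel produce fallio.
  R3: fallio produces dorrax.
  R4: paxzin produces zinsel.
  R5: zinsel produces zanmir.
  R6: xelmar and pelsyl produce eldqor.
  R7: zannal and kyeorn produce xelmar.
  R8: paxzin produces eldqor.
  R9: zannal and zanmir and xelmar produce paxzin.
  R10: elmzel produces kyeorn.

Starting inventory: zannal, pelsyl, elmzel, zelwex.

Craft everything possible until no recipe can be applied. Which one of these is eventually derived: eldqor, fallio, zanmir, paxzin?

Using R10, elmzel makes kyeorn.
zannal and kyeorn → xelmar (R7).
xelmar and pelsyl → eldqor (R6).
fallio would need pelsyl and zinsel (R2), but zinsel is never obtained. zanmir would need zinsel (R5), but zinsel is never obtained. paxzin would need zannal, zanmir, and xelmar (R9), but zanmir is never obtained.

eldqor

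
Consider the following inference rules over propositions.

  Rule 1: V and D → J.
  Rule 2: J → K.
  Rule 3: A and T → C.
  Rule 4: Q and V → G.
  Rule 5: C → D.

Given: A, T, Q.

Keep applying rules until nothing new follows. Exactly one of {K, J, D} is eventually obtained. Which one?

D

A and T hold, so C follows (Rule 3).
From C, Rule 5 gives D.
J would need V and D (Rule 1), but V is never established. K would need J (Rule 2), but J is never established.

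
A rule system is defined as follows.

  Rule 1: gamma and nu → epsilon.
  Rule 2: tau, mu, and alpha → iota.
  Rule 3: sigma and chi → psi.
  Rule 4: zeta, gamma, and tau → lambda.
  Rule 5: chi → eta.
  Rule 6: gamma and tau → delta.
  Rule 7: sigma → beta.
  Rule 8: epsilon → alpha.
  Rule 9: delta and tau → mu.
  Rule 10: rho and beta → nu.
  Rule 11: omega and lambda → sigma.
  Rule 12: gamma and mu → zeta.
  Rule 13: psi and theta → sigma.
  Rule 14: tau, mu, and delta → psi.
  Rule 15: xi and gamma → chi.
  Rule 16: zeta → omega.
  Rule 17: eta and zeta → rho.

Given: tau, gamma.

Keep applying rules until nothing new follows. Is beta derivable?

Yes

From gamma and tau, Rule 6 gives delta.
From delta and tau, Rule 9 gives mu.
gamma and mu hold, so zeta follows (Rule 12).
zeta, gamma, and tau hold, so lambda follows (Rule 4).
From zeta, Rule 16 gives omega.
From omega and lambda, Rule 11 gives sigma.
From sigma, Rule 7 gives beta.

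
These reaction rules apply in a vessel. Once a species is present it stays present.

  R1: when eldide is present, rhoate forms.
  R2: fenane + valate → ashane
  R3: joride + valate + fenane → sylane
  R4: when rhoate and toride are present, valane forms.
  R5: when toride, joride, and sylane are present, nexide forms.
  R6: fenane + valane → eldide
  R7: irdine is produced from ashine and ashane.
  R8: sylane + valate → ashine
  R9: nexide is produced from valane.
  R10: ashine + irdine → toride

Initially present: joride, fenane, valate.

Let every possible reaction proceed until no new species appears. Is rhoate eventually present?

rhoate would need eldide (R1), but eldide never forms.

No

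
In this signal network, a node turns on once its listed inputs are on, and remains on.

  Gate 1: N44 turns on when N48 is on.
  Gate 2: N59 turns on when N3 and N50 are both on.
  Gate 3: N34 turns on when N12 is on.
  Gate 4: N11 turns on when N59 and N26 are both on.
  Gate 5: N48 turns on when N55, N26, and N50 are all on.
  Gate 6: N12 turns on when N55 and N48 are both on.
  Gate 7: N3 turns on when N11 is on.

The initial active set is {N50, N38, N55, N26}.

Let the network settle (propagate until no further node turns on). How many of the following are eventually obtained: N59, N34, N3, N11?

1

N55, N26, and N50 are on, so N48 turns on (Gate 5).
Gate 6: N55 and N48 on → N12 on.
Gate 3: N12 on → N34 on.
N59 would need N3 and N50 (Gate 2), but N3 never turns on.
N34: reached.
N3 would need N11 (Gate 7), but N11 never turns on.
N11 would need N59 and N26 (Gate 4), but N59 never turns on.
Reached: N34 — 1 of the 4.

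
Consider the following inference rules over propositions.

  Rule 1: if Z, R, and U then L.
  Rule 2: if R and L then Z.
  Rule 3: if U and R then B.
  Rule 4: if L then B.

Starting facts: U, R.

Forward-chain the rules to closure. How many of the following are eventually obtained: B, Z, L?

U and R hold, so B follows (Rule 3).
B: reached.
Z would need R and L (Rule 2), but L is never established.
L would need Z, R, and U (Rule 1), but Z is never established.
Reached: B — 1 of the 3.

1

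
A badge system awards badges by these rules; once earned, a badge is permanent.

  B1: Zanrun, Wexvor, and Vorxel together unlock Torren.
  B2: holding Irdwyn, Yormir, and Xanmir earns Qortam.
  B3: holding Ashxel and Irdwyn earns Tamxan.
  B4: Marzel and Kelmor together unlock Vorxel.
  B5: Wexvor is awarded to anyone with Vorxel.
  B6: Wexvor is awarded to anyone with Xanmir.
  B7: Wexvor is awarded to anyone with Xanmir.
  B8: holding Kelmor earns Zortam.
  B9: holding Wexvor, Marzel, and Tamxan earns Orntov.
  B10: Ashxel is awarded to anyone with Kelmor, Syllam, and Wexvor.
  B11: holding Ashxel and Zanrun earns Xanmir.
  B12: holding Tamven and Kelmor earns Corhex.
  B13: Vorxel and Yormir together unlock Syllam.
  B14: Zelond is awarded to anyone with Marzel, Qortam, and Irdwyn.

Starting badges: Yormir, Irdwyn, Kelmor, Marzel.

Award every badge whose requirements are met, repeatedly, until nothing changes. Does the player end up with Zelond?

No

Zelond would need Marzel, Qortam, and Irdwyn (B14), but Qortam is never earned.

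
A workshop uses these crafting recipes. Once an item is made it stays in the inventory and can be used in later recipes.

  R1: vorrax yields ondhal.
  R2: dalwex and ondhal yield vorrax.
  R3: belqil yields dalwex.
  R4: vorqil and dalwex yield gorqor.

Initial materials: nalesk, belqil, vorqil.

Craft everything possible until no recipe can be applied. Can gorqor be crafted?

belqil → dalwex (R3).
vorqil and dalwex → gorqor (R4).

Yes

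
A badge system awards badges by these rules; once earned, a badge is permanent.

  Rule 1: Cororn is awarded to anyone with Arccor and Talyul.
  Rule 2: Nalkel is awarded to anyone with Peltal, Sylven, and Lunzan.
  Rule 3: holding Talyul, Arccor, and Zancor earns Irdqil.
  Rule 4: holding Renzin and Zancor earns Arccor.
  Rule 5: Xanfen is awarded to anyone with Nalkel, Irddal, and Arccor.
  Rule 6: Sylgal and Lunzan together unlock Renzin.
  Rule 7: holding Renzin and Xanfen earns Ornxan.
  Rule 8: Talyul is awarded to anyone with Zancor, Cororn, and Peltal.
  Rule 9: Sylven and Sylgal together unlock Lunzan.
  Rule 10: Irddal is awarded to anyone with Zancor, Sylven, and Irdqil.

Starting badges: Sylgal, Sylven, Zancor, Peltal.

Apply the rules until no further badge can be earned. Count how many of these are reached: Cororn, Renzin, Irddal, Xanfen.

With Sylven and Sylgal, Lunzan is earned (Rule 9).
With Sylgal and Lunzan, Renzin is earned (Rule 6).
Cororn would need Arccor and Talyul (Rule 1), but Talyul is never earned.
Renzin: reached.
Irddal would need Zancor, Sylven, and Irdqil (Rule 10), but Irdqil is never earned.
Xanfen would need Nalkel, Irddal, and Arccor (Rule 5), but Irddal is never earned.
Reached: Renzin — 1 of the 4.

1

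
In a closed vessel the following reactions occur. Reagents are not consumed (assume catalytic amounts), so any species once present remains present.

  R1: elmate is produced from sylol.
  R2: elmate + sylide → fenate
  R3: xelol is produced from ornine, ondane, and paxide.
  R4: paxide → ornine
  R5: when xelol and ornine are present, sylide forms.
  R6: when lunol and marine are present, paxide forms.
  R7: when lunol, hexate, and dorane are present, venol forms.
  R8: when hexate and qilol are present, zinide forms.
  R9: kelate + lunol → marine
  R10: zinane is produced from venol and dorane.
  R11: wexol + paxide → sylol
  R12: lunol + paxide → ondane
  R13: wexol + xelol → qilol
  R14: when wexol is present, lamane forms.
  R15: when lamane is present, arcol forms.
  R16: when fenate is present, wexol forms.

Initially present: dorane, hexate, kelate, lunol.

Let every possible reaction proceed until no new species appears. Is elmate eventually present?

No

elmate would need sylol (R1), but sylol never forms.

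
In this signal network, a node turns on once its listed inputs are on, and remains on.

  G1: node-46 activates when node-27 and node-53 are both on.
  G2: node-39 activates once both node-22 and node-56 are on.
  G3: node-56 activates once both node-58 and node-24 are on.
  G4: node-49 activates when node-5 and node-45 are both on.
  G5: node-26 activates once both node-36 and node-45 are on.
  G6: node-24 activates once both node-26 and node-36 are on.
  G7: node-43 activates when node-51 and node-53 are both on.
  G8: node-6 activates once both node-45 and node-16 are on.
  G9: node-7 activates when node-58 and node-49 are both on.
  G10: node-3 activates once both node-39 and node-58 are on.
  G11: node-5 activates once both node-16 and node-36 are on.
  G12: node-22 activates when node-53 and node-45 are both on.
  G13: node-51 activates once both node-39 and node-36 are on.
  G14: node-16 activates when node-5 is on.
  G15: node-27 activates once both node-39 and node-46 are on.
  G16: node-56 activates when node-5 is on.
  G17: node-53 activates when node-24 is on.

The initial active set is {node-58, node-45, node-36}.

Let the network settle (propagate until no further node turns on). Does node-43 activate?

Yes

G5: node-36 and node-45 on → node-26 on.
G6: node-26 and node-36 on → node-24 on.
G3: node-58 and node-24 on → node-56 on.
G17: node-24 on → node-53 on.
G12: node-53 and node-45 on → node-22 on.
node-22 and node-56 are on, so node-39 activates (G2).
G13: node-39 and node-36 on → node-51 on.
G7: node-51 and node-53 on → node-43 on.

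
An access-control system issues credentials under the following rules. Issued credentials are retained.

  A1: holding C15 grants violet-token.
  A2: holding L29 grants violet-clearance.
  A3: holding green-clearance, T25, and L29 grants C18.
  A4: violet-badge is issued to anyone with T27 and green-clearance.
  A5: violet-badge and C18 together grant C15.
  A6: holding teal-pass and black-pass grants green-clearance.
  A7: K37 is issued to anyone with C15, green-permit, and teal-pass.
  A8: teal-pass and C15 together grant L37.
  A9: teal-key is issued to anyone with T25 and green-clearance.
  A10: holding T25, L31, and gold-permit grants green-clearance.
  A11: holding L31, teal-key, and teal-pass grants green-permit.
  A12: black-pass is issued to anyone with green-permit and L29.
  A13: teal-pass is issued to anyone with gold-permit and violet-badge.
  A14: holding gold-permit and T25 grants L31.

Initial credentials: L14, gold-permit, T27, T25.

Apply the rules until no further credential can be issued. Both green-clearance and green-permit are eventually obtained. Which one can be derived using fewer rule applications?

green-clearance

green-clearance: Holding gold-permit and T25 grants L31 (A14). Holding T25, L31, and gold-permit grants green-clearance (A10). [2 rule applications]
green-permit: Holding gold-permit and T25 grants L31 (A14). Holding T25, L31, and gold-permit grants green-clearance (A10). Holding T27 and green-clearance grants violet-badge (A4). Holding T25 and green-clearance grants teal-key (A9). Holding gold-permit and violet-badge grants teal-pass (A13). Holding L31, teal-key, and teal-pass grants green-permit (A11). [6 rule applications]
green-clearance needs fewer.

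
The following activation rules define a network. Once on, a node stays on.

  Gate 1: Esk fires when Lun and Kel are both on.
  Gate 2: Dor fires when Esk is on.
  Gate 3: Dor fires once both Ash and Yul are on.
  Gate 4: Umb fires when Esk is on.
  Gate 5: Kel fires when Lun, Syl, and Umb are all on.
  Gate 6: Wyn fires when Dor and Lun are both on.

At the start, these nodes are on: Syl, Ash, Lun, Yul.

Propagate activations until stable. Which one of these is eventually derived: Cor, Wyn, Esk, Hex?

Gate 3: Ash and Yul on → Dor on.
Dor and Lun are on, so Wyn fires (Gate 6).
No rule produces Cor, and it is not given. No rule produces Hex, and it is not given. Esk would need Lun and Kel (Gate 1), but Kel never turns on.

Wyn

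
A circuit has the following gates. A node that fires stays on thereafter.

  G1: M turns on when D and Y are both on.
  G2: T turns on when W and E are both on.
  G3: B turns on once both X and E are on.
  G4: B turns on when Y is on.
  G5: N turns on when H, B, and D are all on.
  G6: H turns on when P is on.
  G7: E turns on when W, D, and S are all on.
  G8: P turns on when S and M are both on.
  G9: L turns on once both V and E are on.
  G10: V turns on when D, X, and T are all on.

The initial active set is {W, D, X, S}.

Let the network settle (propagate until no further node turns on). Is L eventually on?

Yes

G7: W, D, and S on → E on.
G2: W and E on → T on.
D, X, and T are on, so V turns on (G10).
V and E are on, so L turns on (G9).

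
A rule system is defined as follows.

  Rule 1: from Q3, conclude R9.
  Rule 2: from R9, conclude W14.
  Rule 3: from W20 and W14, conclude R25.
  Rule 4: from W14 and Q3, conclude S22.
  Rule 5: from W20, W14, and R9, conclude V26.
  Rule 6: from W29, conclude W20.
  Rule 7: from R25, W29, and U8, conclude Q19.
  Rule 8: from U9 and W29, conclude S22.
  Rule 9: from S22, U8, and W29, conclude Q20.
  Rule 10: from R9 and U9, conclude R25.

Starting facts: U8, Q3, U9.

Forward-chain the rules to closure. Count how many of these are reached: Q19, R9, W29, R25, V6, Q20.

From Q3, Rule 1 gives R9.
R9 and U9 hold, so R25 follows (Rule 10).
Q19 would need R25, W29, and U8 (Rule 7), but W29 is never established.
R9: reached.
No rule produces W29, and it is not given.
R25: reached.
No rule produces V6, and it is not given.
Q20 would need S22, U8, and W29 (Rule 9), but W29 is never established.
Reached: R9 and R25 — 2 of the 6.

2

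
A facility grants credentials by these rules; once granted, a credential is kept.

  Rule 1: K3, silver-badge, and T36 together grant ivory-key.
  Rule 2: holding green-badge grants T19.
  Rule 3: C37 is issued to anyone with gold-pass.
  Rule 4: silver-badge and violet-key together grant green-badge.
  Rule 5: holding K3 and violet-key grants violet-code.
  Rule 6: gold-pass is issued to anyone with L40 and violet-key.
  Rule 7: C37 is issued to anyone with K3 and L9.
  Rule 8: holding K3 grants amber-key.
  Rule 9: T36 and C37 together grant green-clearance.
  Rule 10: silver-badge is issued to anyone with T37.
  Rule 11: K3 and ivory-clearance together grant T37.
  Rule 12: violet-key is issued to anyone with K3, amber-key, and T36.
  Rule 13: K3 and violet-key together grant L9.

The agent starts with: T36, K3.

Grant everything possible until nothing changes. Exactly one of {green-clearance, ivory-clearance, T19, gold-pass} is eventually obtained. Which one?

Holding K3 grants amber-key (Rule 8).
Holding K3, amber-key, and T36 grants violet-key (Rule 12).
Holding K3 and violet-key grants L9 (Rule 13).
Holding K3 and L9 grants C37 (Rule 7).
Holding T36 and C37 grants green-clearance (Rule 9).
T19 would need green-badge (Rule 2), but green-badge is never granted. gold-pass would need L40 and violet-key (Rule 6), but L40 is never granted. No rule produces ivory-clearance, and it is not given.

green-clearance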